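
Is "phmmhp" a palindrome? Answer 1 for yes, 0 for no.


Input: phmmhp
Reversed: phmmhp
  Compare pos 0 ('p') with pos 5 ('p'): match
  Compare pos 1 ('h') with pos 4 ('h'): match
  Compare pos 2 ('m') with pos 3 ('m'): match
Result: palindrome

1


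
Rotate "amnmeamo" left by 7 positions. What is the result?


Input: "amnmeamo", rotate left by 7
First 7 characters: "amnmeam"
Remaining characters: "o"
Concatenate remaining + first: "o" + "amnmeam" = "oamnmeam"

oamnmeam


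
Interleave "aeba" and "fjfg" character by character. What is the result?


Interleaving "aeba" and "fjfg":
  Position 0: 'a' from first, 'f' from second => "af"
  Position 1: 'e' from first, 'j' from second => "ej"
  Position 2: 'b' from first, 'f' from second => "bf"
  Position 3: 'a' from first, 'g' from second => "ag"
Result: afejbfag

afejbfag


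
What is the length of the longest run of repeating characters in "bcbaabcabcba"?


Input: "bcbaabcabcba"
Scanning for longest run:
  Position 1 ('c'): new char, reset run to 1
  Position 2 ('b'): new char, reset run to 1
  Position 3 ('a'): new char, reset run to 1
  Position 4 ('a'): continues run of 'a', length=2
  Position 5 ('b'): new char, reset run to 1
  Position 6 ('c'): new char, reset run to 1
  Position 7 ('a'): new char, reset run to 1
  Position 8 ('b'): new char, reset run to 1
  Position 9 ('c'): new char, reset run to 1
  Position 10 ('b'): new char, reset run to 1
  Position 11 ('a'): new char, reset run to 1
Longest run: 'a' with length 2

2


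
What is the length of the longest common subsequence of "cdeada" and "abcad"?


LCS of "cdeada" and "abcad"
DP table:
           a    b    c    a    d
      0    0    0    0    0    0
  c   0    0    0    1    1    1
  d   0    0    0    1    1    2
  e   0    0    0    1    1    2
  a   0    1    1    1    2    2
  d   0    1    1    1    2    3
  a   0    1    1    1    2    3
LCS length = dp[6][5] = 3

3


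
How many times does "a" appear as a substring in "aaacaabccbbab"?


Searching for "a" in "aaacaabccbbab"
Scanning each position:
  Position 0: "a" => MATCH
  Position 1: "a" => MATCH
  Position 2: "a" => MATCH
  Position 3: "c" => no
  Position 4: "a" => MATCH
  Position 5: "a" => MATCH
  Position 6: "b" => no
  Position 7: "c" => no
  Position 8: "c" => no
  Position 9: "b" => no
  Position 10: "b" => no
  Position 11: "a" => MATCH
  Position 12: "b" => no
Total occurrences: 6

6


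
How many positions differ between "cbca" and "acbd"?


Comparing "cbca" and "acbd" position by position:
  Position 0: 'c' vs 'a' => DIFFER
  Position 1: 'b' vs 'c' => DIFFER
  Position 2: 'c' vs 'b' => DIFFER
  Position 3: 'a' vs 'd' => DIFFER
Positions that differ: 4

4


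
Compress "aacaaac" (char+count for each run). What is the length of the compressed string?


Input: aacaaac
Runs:
  'a' x 2 => "a2"
  'c' x 1 => "c1"
  'a' x 3 => "a3"
  'c' x 1 => "c1"
Compressed: "a2c1a3c1"
Compressed length: 8

8


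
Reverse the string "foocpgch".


Input: foocpgch
Reading characters right to left:
  Position 7: 'h'
  Position 6: 'c'
  Position 5: 'g'
  Position 4: 'p'
  Position 3: 'c'
  Position 2: 'o'
  Position 1: 'o'
  Position 0: 'f'
Reversed: hcgpcoof

hcgpcoof


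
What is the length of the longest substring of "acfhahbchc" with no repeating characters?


Input: "acfhahbchc"
Sliding window (track last position of each char):
  Position 0 ('a'): window [0,0] length 1 -- new best
  Position 1 ('c'): window [0,1] length 2 -- new best
  Position 2 ('f'): window [0,2] length 3 -- new best
  Position 3 ('h'): window [0,3] length 4 -- new best
  Position 4 ('a'): repeat (last at 0), move window start to 1
  Position 4 ('a'): window [1,4] length 4
  Position 5 ('h'): repeat (last at 3), move window start to 4
  Position 5 ('h'): window [4,5] length 2
  Position 6 ('b'): window [4,6] length 3
  Position 7 ('c'): window [4,7] length 4
  Position 8 ('h'): repeat (last at 5), move window start to 6
  Position 8 ('h'): window [6,8] length 3
  Position 9 ('c'): repeat (last at 7), move window start to 8
  Position 9 ('c'): window [8,9] length 2
Longest substring with no repeats: "acfh" with length 4

4


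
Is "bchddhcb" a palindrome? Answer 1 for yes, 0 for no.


Input: bchddhcb
Reversed: bchddhcb
  Compare pos 0 ('b') with pos 7 ('b'): match
  Compare pos 1 ('c') with pos 6 ('c'): match
  Compare pos 2 ('h') with pos 5 ('h'): match
  Compare pos 3 ('d') with pos 4 ('d'): match
Result: palindrome

1


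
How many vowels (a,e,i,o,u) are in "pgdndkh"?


Input: pgdndkh
Checking each character:
  'p' at position 0: consonant
  'g' at position 1: consonant
  'd' at position 2: consonant
  'n' at position 3: consonant
  'd' at position 4: consonant
  'k' at position 5: consonant
  'h' at position 6: consonant
Total vowels: 0

0


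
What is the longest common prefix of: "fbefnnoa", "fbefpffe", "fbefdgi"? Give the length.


Words: fbefnnoa, fbefpffe, fbefdgi
  Position 0: all 'f' => match
  Position 1: all 'b' => match
  Position 2: all 'e' => match
  Position 3: all 'f' => match
  Position 4: ('n', 'p', 'd') => mismatch, stop
LCP = "fbef" (length 4)

4


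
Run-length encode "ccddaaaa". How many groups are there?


Input: ccddaaaa
Scanning for consecutive runs:
  Group 1: 'c' x 2 (positions 0-1)
  Group 2: 'd' x 2 (positions 2-3)
  Group 3: 'a' x 4 (positions 4-7)
Total groups: 3

3


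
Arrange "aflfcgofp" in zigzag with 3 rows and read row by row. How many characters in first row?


Zigzag "aflfcgofp" into 3 rows:
Placing characters:
  'a' => row 0
  'f' => row 1
  'l' => row 2
  'f' => row 1
  'c' => row 0
  'g' => row 1
  'o' => row 2
  'f' => row 1
  'p' => row 0
Rows:
  Row 0: "acp"
  Row 1: "ffgf"
  Row 2: "lo"
First row length: 3

3


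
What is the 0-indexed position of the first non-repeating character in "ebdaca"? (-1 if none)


Input: ebdaca
Character frequencies:
  'a': 2
  'b': 1
  'c': 1
  'd': 1
  'e': 1
Scanning left to right for freq == 1:
  Position 0 ('e'): unique! => answer = 0

0


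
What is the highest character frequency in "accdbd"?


Input: accdbd
Character counts:
  'a': 1
  'b': 1
  'c': 2
  'd': 2
Maximum frequency: 2

2


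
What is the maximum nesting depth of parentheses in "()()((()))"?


Input: "()()((()))"
Tracking depth:
  Position 0 '(': depth becomes 1
  Position 1 ')': depth becomes 0
  Position 2 '(': depth becomes 1
  Position 3 ')': depth becomes 0
  Position 4 '(': depth becomes 1
  Position 5 '(': depth becomes 2
  Position 6 '(': depth becomes 3
  Position 7 ')': depth becomes 2
  Position 8 ')': depth becomes 1
  Position 9 ')': depth becomes 0
Maximum depth reached: 3

3


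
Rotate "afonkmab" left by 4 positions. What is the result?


Input: "afonkmab", rotate left by 4
First 4 characters: "afon"
Remaining characters: "kmab"
Concatenate remaining + first: "kmab" + "afon" = "kmabafon"

kmabafon


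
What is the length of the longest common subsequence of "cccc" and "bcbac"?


LCS of "cccc" and "bcbac"
DP table:
           b    c    b    a    c
      0    0    0    0    0    0
  c   0    0    1    1    1    1
  c   0    0    1    1    1    2
  c   0    0    1    1    1    2
  c   0    0    1    1    1    2
LCS length = dp[4][5] = 2

2


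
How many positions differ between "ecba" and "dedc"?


Comparing "ecba" and "dedc" position by position:
  Position 0: 'e' vs 'd' => DIFFER
  Position 1: 'c' vs 'e' => DIFFER
  Position 2: 'b' vs 'd' => DIFFER
  Position 3: 'a' vs 'c' => DIFFER
Positions that differ: 4

4


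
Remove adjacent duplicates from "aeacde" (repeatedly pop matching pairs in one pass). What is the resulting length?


Input: aeacde
Stack-based adjacent duplicate removal:
  Read 'a': push. Stack: a
  Read 'e': push. Stack: ae
  Read 'a': push. Stack: aea
  Read 'c': push. Stack: aeac
  Read 'd': push. Stack: aeacd
  Read 'e': push. Stack: aeacde
Final stack: "aeacde" (length 6)

6


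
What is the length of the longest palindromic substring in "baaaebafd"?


Input: "baaaebafd"
Checking substrings for palindromes:
  [1:4] "aaa" (len 3) => palindrome
  [1:3] "aa" (len 2) => palindrome
  [2:4] "aa" (len 2) => palindrome
Longest palindromic substring: "aaa" with length 3

3


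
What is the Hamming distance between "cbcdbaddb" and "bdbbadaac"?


Comparing "cbcdbaddb" and "bdbbadaac" position by position:
  Position 0: 'c' vs 'b' => differ
  Position 1: 'b' vs 'd' => differ
  Position 2: 'c' vs 'b' => differ
  Position 3: 'd' vs 'b' => differ
  Position 4: 'b' vs 'a' => differ
  Position 5: 'a' vs 'd' => differ
  Position 6: 'd' vs 'a' => differ
  Position 7: 'd' vs 'a' => differ
  Position 8: 'b' vs 'c' => differ
Total differences (Hamming distance): 9

9


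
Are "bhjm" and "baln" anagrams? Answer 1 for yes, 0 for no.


Strings: "bhjm", "baln"
Sorted first:  bhjm
Sorted second: abln
Differ at position 0: 'b' vs 'a' => not anagrams

0


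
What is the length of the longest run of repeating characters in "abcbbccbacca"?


Input: "abcbbccbacca"
Scanning for longest run:
  Position 1 ('b'): new char, reset run to 1
  Position 2 ('c'): new char, reset run to 1
  Position 3 ('b'): new char, reset run to 1
  Position 4 ('b'): continues run of 'b', length=2
  Position 5 ('c'): new char, reset run to 1
  Position 6 ('c'): continues run of 'c', length=2
  Position 7 ('b'): new char, reset run to 1
  Position 8 ('a'): new char, reset run to 1
  Position 9 ('c'): new char, reset run to 1
  Position 10 ('c'): continues run of 'c', length=2
  Position 11 ('a'): new char, reset run to 1
Longest run: 'b' with length 2

2


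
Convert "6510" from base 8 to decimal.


Input: "6510" in base 8
Positional expansion:
  Digit '6' (value 6) x 8^3 = 3072
  Digit '5' (value 5) x 8^2 = 320
  Digit '1' (value 1) x 8^1 = 8
  Digit '0' (value 0) x 8^0 = 0
Sum = 3400

3400


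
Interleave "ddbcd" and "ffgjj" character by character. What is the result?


Interleaving "ddbcd" and "ffgjj":
  Position 0: 'd' from first, 'f' from second => "df"
  Position 1: 'd' from first, 'f' from second => "df"
  Position 2: 'b' from first, 'g' from second => "bg"
  Position 3: 'c' from first, 'j' from second => "cj"
  Position 4: 'd' from first, 'j' from second => "dj"
Result: dfdfbgcjdj

dfdfbgcjdj


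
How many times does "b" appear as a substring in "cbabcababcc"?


Searching for "b" in "cbabcababcc"
Scanning each position:
  Position 0: "c" => no
  Position 1: "b" => MATCH
  Position 2: "a" => no
  Position 3: "b" => MATCH
  Position 4: "c" => no
  Position 5: "a" => no
  Position 6: "b" => MATCH
  Position 7: "a" => no
  Position 8: "b" => MATCH
  Position 9: "c" => no
  Position 10: "c" => no
Total occurrences: 4

4


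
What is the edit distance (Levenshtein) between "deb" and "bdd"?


Computing edit distance: "deb" -> "bdd"
DP table:
           b    d    d
      0    1    2    3
  d   1    1    1    2
  e   2    2    2    2
  b   3    2    3    3
Edit distance = dp[3][3] = 3

3


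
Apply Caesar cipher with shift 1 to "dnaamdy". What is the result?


Caesar cipher: shift "dnaamdy" by 1
  'd' (pos 3) + 1 = pos 4 = 'e'
  'n' (pos 13) + 1 = pos 14 = 'o'
  'a' (pos 0) + 1 = pos 1 = 'b'
  'a' (pos 0) + 1 = pos 1 = 'b'
  'm' (pos 12) + 1 = pos 13 = 'n'
  'd' (pos 3) + 1 = pos 4 = 'e'
  'y' (pos 24) + 1 = pos 25 = 'z'
Result: eobbnez

eobbnez


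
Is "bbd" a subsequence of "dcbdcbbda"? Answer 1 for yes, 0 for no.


Check if "bbd" is a subsequence of "dcbdcbbda"
Greedy scan:
  Position 0 ('d'): no match needed
  Position 1 ('c'): no match needed
  Position 2 ('b'): matches sub[0] = 'b'
  Position 3 ('d'): no match needed
  Position 4 ('c'): no match needed
  Position 5 ('b'): matches sub[1] = 'b'
  Position 6 ('b'): no match needed
  Position 7 ('d'): matches sub[2] = 'd'
  Position 8 ('a'): no match needed
All 3 characters matched => is a subsequence

1


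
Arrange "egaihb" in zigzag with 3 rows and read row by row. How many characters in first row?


Zigzag "egaihb" into 3 rows:
Placing characters:
  'e' => row 0
  'g' => row 1
  'a' => row 2
  'i' => row 1
  'h' => row 0
  'b' => row 1
Rows:
  Row 0: "eh"
  Row 1: "gib"
  Row 2: "a"
First row length: 2

2


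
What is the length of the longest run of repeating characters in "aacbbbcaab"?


Input: "aacbbbcaab"
Scanning for longest run:
  Position 1 ('a'): continues run of 'a', length=2
  Position 2 ('c'): new char, reset run to 1
  Position 3 ('b'): new char, reset run to 1
  Position 4 ('b'): continues run of 'b', length=2
  Position 5 ('b'): continues run of 'b', length=3
  Position 6 ('c'): new char, reset run to 1
  Position 7 ('a'): new char, reset run to 1
  Position 8 ('a'): continues run of 'a', length=2
  Position 9 ('b'): new char, reset run to 1
Longest run: 'b' with length 3

3


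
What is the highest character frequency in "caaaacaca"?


Input: caaaacaca
Character counts:
  'a': 6
  'c': 3
Maximum frequency: 6

6


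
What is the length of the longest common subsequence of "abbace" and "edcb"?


LCS of "abbace" and "edcb"
DP table:
           e    d    c    b
      0    0    0    0    0
  a   0    0    0    0    0
  b   0    0    0    0    1
  b   0    0    0    0    1
  a   0    0    0    0    1
  c   0    0    0    1    1
  e   0    1    1    1    1
LCS length = dp[6][4] = 1

1


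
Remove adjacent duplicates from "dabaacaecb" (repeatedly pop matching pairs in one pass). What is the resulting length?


Input: dabaacaecb
Stack-based adjacent duplicate removal:
  Read 'd': push. Stack: d
  Read 'a': push. Stack: da
  Read 'b': push. Stack: dab
  Read 'a': push. Stack: daba
  Read 'a': matches stack top 'a' => pop. Stack: dab
  Read 'c': push. Stack: dabc
  Read 'a': push. Stack: dabca
  Read 'e': push. Stack: dabcae
  Read 'c': push. Stack: dabcaec
  Read 'b': push. Stack: dabcaecb
Final stack: "dabcaecb" (length 8)

8


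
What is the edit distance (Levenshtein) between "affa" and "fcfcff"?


Computing edit distance: "affa" -> "fcfcff"
DP table:
           f    c    f    c    f    f
      0    1    2    3    4    5    6
  a   1    1    2    3    4    5    6
  f   2    1    2    2    3    4    5
  f   3    2    2    2    3    3    4
  a   4    3    3    3    3    4    4
Edit distance = dp[4][6] = 4

4


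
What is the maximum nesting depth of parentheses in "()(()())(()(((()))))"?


Input: "()(()())(()(((()))))"
Tracking depth:
  Position 0 '(': depth becomes 1
  Position 1 ')': depth becomes 0
  Position 2 '(': depth becomes 1
  Position 3 '(': depth becomes 2
  Position 4 ')': depth becomes 1
  Position 5 '(': depth becomes 2
  Position 6 ')': depth becomes 1
  Position 7 ')': depth becomes 0
  Position 8 '(': depth becomes 1
  Position 9 '(': depth becomes 2
  Position 10 ')': depth becomes 1
  Position 11 '(': depth becomes 2
  Position 12 '(': depth becomes 3
  Position 13 '(': depth becomes 4
  Position 14 '(': depth becomes 5
  Position 15 ')': depth becomes 4
  Position 16 ')': depth becomes 3
  Position 17 ')': depth becomes 2
  Position 18 ')': depth becomes 1
  Position 19 ')': depth becomes 0
Maximum depth reached: 5

5


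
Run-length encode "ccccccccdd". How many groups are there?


Input: ccccccccdd
Scanning for consecutive runs:
  Group 1: 'c' x 8 (positions 0-7)
  Group 2: 'd' x 2 (positions 8-9)
Total groups: 2

2


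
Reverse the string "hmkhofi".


Input: hmkhofi
Reading characters right to left:
  Position 6: 'i'
  Position 5: 'f'
  Position 4: 'o'
  Position 3: 'h'
  Position 2: 'k'
  Position 1: 'm'
  Position 0: 'h'
Reversed: ifohkmh

ifohkmh


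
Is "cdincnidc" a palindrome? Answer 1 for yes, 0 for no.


Input: cdincnidc
Reversed: cdincnidc
  Compare pos 0 ('c') with pos 8 ('c'): match
  Compare pos 1 ('d') with pos 7 ('d'): match
  Compare pos 2 ('i') with pos 6 ('i'): match
  Compare pos 3 ('n') with pos 5 ('n'): match
Result: palindrome

1


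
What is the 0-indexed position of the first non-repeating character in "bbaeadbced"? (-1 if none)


Input: bbaeadbced
Character frequencies:
  'a': 2
  'b': 3
  'c': 1
  'd': 2
  'e': 2
Scanning left to right for freq == 1:
  Position 0 ('b'): freq=3, skip
  Position 1 ('b'): freq=3, skip
  Position 2 ('a'): freq=2, skip
  Position 3 ('e'): freq=2, skip
  Position 4 ('a'): freq=2, skip
  Position 5 ('d'): freq=2, skip
  Position 6 ('b'): freq=3, skip
  Position 7 ('c'): unique! => answer = 7

7


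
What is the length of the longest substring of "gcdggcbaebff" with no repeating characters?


Input: "gcdggcbaebff"
Sliding window (track last position of each char):
  Position 0 ('g'): window [0,0] length 1 -- new best
  Position 1 ('c'): window [0,1] length 2 -- new best
  Position 2 ('d'): window [0,2] length 3 -- new best
  Position 3 ('g'): repeat (last at 0), move window start to 1
  Position 3 ('g'): window [1,3] length 3
  Position 4 ('g'): repeat (last at 3), move window start to 4
  Position 4 ('g'): window [4,4] length 1
  Position 5 ('c'): window [4,5] length 2
  Position 6 ('b'): window [4,6] length 3
  Position 7 ('a'): window [4,7] length 4 -- new best
  Position 8 ('e'): window [4,8] length 5 -- new best
  Position 9 ('b'): repeat (last at 6), move window start to 7
  Position 9 ('b'): window [7,9] length 3
  Position 10 ('f'): window [7,10] length 4
  Position 11 ('f'): repeat (last at 10), move window start to 11
  Position 11 ('f'): window [11,11] length 1
Longest substring with no repeats: "gcbae" with length 5

5


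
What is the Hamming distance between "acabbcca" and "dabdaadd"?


Comparing "acabbcca" and "dabdaadd" position by position:
  Position 0: 'a' vs 'd' => differ
  Position 1: 'c' vs 'a' => differ
  Position 2: 'a' vs 'b' => differ
  Position 3: 'b' vs 'd' => differ
  Position 4: 'b' vs 'a' => differ
  Position 5: 'c' vs 'a' => differ
  Position 6: 'c' vs 'd' => differ
  Position 7: 'a' vs 'd' => differ
Total differences (Hamming distance): 8

8


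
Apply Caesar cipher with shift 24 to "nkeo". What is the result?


Caesar cipher: shift "nkeo" by 24
  'n' (pos 13) + 24 = pos 11 = 'l'
  'k' (pos 10) + 24 = pos 8 = 'i'
  'e' (pos 4) + 24 = pos 2 = 'c'
  'o' (pos 14) + 24 = pos 12 = 'm'
Result: licm

licm


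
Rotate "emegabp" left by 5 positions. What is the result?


Input: "emegabp", rotate left by 5
First 5 characters: "emega"
Remaining characters: "bp"
Concatenate remaining + first: "bp" + "emega" = "bpemega"

bpemega


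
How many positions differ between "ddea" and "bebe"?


Comparing "ddea" and "bebe" position by position:
  Position 0: 'd' vs 'b' => DIFFER
  Position 1: 'd' vs 'e' => DIFFER
  Position 2: 'e' vs 'b' => DIFFER
  Position 3: 'a' vs 'e' => DIFFER
Positions that differ: 4

4


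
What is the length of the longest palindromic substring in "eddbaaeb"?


Input: "eddbaaeb"
Checking substrings for palindromes:
  [1:3] "dd" (len 2) => palindrome
  [4:6] "aa" (len 2) => palindrome
Longest palindromic substring: "dd" with length 2

2


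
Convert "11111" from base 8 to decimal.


Input: "11111" in base 8
Positional expansion:
  Digit '1' (value 1) x 8^4 = 4096
  Digit '1' (value 1) x 8^3 = 512
  Digit '1' (value 1) x 8^2 = 64
  Digit '1' (value 1) x 8^1 = 8
  Digit '1' (value 1) x 8^0 = 1
Sum = 4681

4681


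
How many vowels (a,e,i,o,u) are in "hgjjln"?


Input: hgjjln
Checking each character:
  'h' at position 0: consonant
  'g' at position 1: consonant
  'j' at position 2: consonant
  'j' at position 3: consonant
  'l' at position 4: consonant
  'n' at position 5: consonant
Total vowels: 0

0


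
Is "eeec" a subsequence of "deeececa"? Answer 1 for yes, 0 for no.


Check if "eeec" is a subsequence of "deeececa"
Greedy scan:
  Position 0 ('d'): no match needed
  Position 1 ('e'): matches sub[0] = 'e'
  Position 2 ('e'): matches sub[1] = 'e'
  Position 3 ('e'): matches sub[2] = 'e'
  Position 4 ('c'): matches sub[3] = 'c'
  Position 5 ('e'): no match needed
  Position 6 ('c'): no match needed
  Position 7 ('a'): no match needed
All 4 characters matched => is a subsequence

1


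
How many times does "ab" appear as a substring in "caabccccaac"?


Searching for "ab" in "caabccccaac"
Scanning each position:
  Position 0: "ca" => no
  Position 1: "aa" => no
  Position 2: "ab" => MATCH
  Position 3: "bc" => no
  Position 4: "cc" => no
  Position 5: "cc" => no
  Position 6: "cc" => no
  Position 7: "ca" => no
  Position 8: "aa" => no
  Position 9: "ac" => no
Total occurrences: 1

1


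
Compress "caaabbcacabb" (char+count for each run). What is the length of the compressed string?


Input: caaabbcacabb
Runs:
  'c' x 1 => "c1"
  'a' x 3 => "a3"
  'b' x 2 => "b2"
  'c' x 1 => "c1"
  'a' x 1 => "a1"
  'c' x 1 => "c1"
  'a' x 1 => "a1"
  'b' x 2 => "b2"
Compressed: "c1a3b2c1a1c1a1b2"
Compressed length: 16

16


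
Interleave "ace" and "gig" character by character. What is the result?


Interleaving "ace" and "gig":
  Position 0: 'a' from first, 'g' from second => "ag"
  Position 1: 'c' from first, 'i' from second => "ci"
  Position 2: 'e' from first, 'g' from second => "eg"
Result: agcieg

agcieg


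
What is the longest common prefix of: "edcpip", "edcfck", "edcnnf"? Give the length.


Words: edcpip, edcfck, edcnnf
  Position 0: all 'e' => match
  Position 1: all 'd' => match
  Position 2: all 'c' => match
  Position 3: ('p', 'f', 'n') => mismatch, stop
LCP = "edc" (length 3)

3


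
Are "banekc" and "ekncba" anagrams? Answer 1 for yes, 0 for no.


Strings: "banekc", "ekncba"
Sorted first:  abcekn
Sorted second: abcekn
Sorted forms match => anagrams

1


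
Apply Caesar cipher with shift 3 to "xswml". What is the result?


Caesar cipher: shift "xswml" by 3
  'x' (pos 23) + 3 = pos 0 = 'a'
  's' (pos 18) + 3 = pos 21 = 'v'
  'w' (pos 22) + 3 = pos 25 = 'z'
  'm' (pos 12) + 3 = pos 15 = 'p'
  'l' (pos 11) + 3 = pos 14 = 'o'
Result: avzpo

avzpo


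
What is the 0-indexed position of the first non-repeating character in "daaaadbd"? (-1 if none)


Input: daaaadbd
Character frequencies:
  'a': 4
  'b': 1
  'd': 3
Scanning left to right for freq == 1:
  Position 0 ('d'): freq=3, skip
  Position 1 ('a'): freq=4, skip
  Position 2 ('a'): freq=4, skip
  Position 3 ('a'): freq=4, skip
  Position 4 ('a'): freq=4, skip
  Position 5 ('d'): freq=3, skip
  Position 6 ('b'): unique! => answer = 6

6


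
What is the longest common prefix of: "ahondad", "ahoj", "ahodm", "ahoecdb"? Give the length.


Words: ahondad, ahoj, ahodm, ahoecdb
  Position 0: all 'a' => match
  Position 1: all 'h' => match
  Position 2: all 'o' => match
  Position 3: ('n', 'j', 'd', 'e') => mismatch, stop
LCP = "aho" (length 3)

3


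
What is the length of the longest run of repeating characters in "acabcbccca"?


Input: "acabcbccca"
Scanning for longest run:
  Position 1 ('c'): new char, reset run to 1
  Position 2 ('a'): new char, reset run to 1
  Position 3 ('b'): new char, reset run to 1
  Position 4 ('c'): new char, reset run to 1
  Position 5 ('b'): new char, reset run to 1
  Position 6 ('c'): new char, reset run to 1
  Position 7 ('c'): continues run of 'c', length=2
  Position 8 ('c'): continues run of 'c', length=3
  Position 9 ('a'): new char, reset run to 1
Longest run: 'c' with length 3

3


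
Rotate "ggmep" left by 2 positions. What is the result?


Input: "ggmep", rotate left by 2
First 2 characters: "gg"
Remaining characters: "mep"
Concatenate remaining + first: "mep" + "gg" = "mepgg"

mepgg


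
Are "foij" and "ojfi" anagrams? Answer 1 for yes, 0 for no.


Strings: "foij", "ojfi"
Sorted first:  fijo
Sorted second: fijo
Sorted forms match => anagrams

1


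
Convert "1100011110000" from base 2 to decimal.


Input: "1100011110000" in base 2
Positional expansion:
  Digit '1' (value 1) x 2^12 = 4096
  Digit '1' (value 1) x 2^11 = 2048
  Digit '0' (value 0) x 2^10 = 0
  Digit '0' (value 0) x 2^9 = 0
  Digit '0' (value 0) x 2^8 = 0
  Digit '1' (value 1) x 2^7 = 128
  Digit '1' (value 1) x 2^6 = 64
  Digit '1' (value 1) x 2^5 = 32
  Digit '1' (value 1) x 2^4 = 16
  Digit '0' (value 0) x 2^3 = 0
  Digit '0' (value 0) x 2^2 = 0
  Digit '0' (value 0) x 2^1 = 0
  Digit '0' (value 0) x 2^0 = 0
Sum = 6384

6384


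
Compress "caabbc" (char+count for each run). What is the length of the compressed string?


Input: caabbc
Runs:
  'c' x 1 => "c1"
  'a' x 2 => "a2"
  'b' x 2 => "b2"
  'c' x 1 => "c1"
Compressed: "c1a2b2c1"
Compressed length: 8

8


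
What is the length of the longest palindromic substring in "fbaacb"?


Input: "fbaacb"
Checking substrings for palindromes:
  [2:4] "aa" (len 2) => palindrome
Longest palindromic substring: "aa" with length 2

2


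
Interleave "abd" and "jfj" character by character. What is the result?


Interleaving "abd" and "jfj":
  Position 0: 'a' from first, 'j' from second => "aj"
  Position 1: 'b' from first, 'f' from second => "bf"
  Position 2: 'd' from first, 'j' from second => "dj"
Result: ajbfdj

ajbfdj


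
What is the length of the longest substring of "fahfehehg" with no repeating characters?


Input: "fahfehehg"
Sliding window (track last position of each char):
  Position 0 ('f'): window [0,0] length 1 -- new best
  Position 1 ('a'): window [0,1] length 2 -- new best
  Position 2 ('h'): window [0,2] length 3 -- new best
  Position 3 ('f'): repeat (last at 0), move window start to 1
  Position 3 ('f'): window [1,3] length 3
  Position 4 ('e'): window [1,4] length 4 -- new best
  Position 5 ('h'): repeat (last at 2), move window start to 3
  Position 5 ('h'): window [3,5] length 3
  Position 6 ('e'): repeat (last at 4), move window start to 5
  Position 6 ('e'): window [5,6] length 2
  Position 7 ('h'): repeat (last at 5), move window start to 6
  Position 7 ('h'): window [6,7] length 2
  Position 8 ('g'): window [6,8] length 3
Longest substring with no repeats: "ahfe" with length 4

4


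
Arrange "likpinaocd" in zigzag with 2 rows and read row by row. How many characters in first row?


Zigzag "likpinaocd" into 2 rows:
Placing characters:
  'l' => row 0
  'i' => row 1
  'k' => row 0
  'p' => row 1
  'i' => row 0
  'n' => row 1
  'a' => row 0
  'o' => row 1
  'c' => row 0
  'd' => row 1
Rows:
  Row 0: "lkiac"
  Row 1: "ipnod"
First row length: 5

5


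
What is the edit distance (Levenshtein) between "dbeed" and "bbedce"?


Computing edit distance: "dbeed" -> "bbedce"
DP table:
           b    b    e    d    c    e
      0    1    2    3    4    5    6
  d   1    1    2    3    3    4    5
  b   2    1    1    2    3    4    5
  e   3    2    2    1    2    3    4
  e   4    3    3    2    2    3    3
  d   5    4    4    3    2    3    4
Edit distance = dp[5][6] = 4

4


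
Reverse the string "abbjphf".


Input: abbjphf
Reading characters right to left:
  Position 6: 'f'
  Position 5: 'h'
  Position 4: 'p'
  Position 3: 'j'
  Position 2: 'b'
  Position 1: 'b'
  Position 0: 'a'
Reversed: fhpjbba

fhpjbba


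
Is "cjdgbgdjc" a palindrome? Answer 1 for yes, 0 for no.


Input: cjdgbgdjc
Reversed: cjdgbgdjc
  Compare pos 0 ('c') with pos 8 ('c'): match
  Compare pos 1 ('j') with pos 7 ('j'): match
  Compare pos 2 ('d') with pos 6 ('d'): match
  Compare pos 3 ('g') with pos 5 ('g'): match
Result: palindrome

1


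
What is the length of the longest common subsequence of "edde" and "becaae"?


LCS of "edde" and "becaae"
DP table:
           b    e    c    a    a    e
      0    0    0    0    0    0    0
  e   0    0    1    1    1    1    1
  d   0    0    1    1    1    1    1
  d   0    0    1    1    1    1    1
  e   0    0    1    1    1    1    2
LCS length = dp[4][6] = 2

2


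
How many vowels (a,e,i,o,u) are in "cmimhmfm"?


Input: cmimhmfm
Checking each character:
  'c' at position 0: consonant
  'm' at position 1: consonant
  'i' at position 2: vowel (running total: 1)
  'm' at position 3: consonant
  'h' at position 4: consonant
  'm' at position 5: consonant
  'f' at position 6: consonant
  'm' at position 7: consonant
Total vowels: 1

1


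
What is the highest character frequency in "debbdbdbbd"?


Input: debbdbdbbd
Character counts:
  'b': 5
  'd': 4
  'e': 1
Maximum frequency: 5

5


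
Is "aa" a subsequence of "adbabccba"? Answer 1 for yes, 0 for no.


Check if "aa" is a subsequence of "adbabccba"
Greedy scan:
  Position 0 ('a'): matches sub[0] = 'a'
  Position 1 ('d'): no match needed
  Position 2 ('b'): no match needed
  Position 3 ('a'): matches sub[1] = 'a'
  Position 4 ('b'): no match needed
  Position 5 ('c'): no match needed
  Position 6 ('c'): no match needed
  Position 7 ('b'): no match needed
  Position 8 ('a'): no match needed
All 2 characters matched => is a subsequence

1


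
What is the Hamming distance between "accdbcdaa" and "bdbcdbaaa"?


Comparing "accdbcdaa" and "bdbcdbaaa" position by position:
  Position 0: 'a' vs 'b' => differ
  Position 1: 'c' vs 'd' => differ
  Position 2: 'c' vs 'b' => differ
  Position 3: 'd' vs 'c' => differ
  Position 4: 'b' vs 'd' => differ
  Position 5: 'c' vs 'b' => differ
  Position 6: 'd' vs 'a' => differ
  Position 7: 'a' vs 'a' => same
  Position 8: 'a' vs 'a' => same
Total differences (Hamming distance): 7

7


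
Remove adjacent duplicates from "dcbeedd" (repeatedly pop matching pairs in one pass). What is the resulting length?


Input: dcbeedd
Stack-based adjacent duplicate removal:
  Read 'd': push. Stack: d
  Read 'c': push. Stack: dc
  Read 'b': push. Stack: dcb
  Read 'e': push. Stack: dcbe
  Read 'e': matches stack top 'e' => pop. Stack: dcb
  Read 'd': push. Stack: dcbd
  Read 'd': matches stack top 'd' => pop. Stack: dcb
Final stack: "dcb" (length 3)

3


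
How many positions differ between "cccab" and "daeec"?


Comparing "cccab" and "daeec" position by position:
  Position 0: 'c' vs 'd' => DIFFER
  Position 1: 'c' vs 'a' => DIFFER
  Position 2: 'c' vs 'e' => DIFFER
  Position 3: 'a' vs 'e' => DIFFER
  Position 4: 'b' vs 'c' => DIFFER
Positions that differ: 5

5


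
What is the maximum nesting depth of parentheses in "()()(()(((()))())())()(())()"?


Input: "()()(()(((()))())())()(())()"
Tracking depth:
  Position 0 '(': depth becomes 1
  Position 1 ')': depth becomes 0
  Position 2 '(': depth becomes 1
  Position 3 ')': depth becomes 0
  Position 4 '(': depth becomes 1
  Position 5 '(': depth becomes 2
  Position 6 ')': depth becomes 1
  Position 7 '(': depth becomes 2
  Position 8 '(': depth becomes 3
  Position 9 '(': depth becomes 4
  Position 10 '(': depth becomes 5
  Position 11 ')': depth becomes 4
  Position 12 ')': depth becomes 3
  Position 13 ')': depth becomes 2
  Position 14 '(': depth becomes 3
  Position 15 ')': depth becomes 2
  Position 16 ')': depth becomes 1
  Position 17 '(': depth becomes 2
  Position 18 ')': depth becomes 1
  Position 19 ')': depth becomes 0
  Position 20 '(': depth becomes 1
  Position 21 ')': depth becomes 0
  Position 22 '(': depth becomes 1
  Position 23 '(': depth becomes 2
  Position 24 ')': depth becomes 1
  Position 25 ')': depth becomes 0
  Position 26 '(': depth becomes 1
  Position 27 ')': depth becomes 0
Maximum depth reached: 5

5


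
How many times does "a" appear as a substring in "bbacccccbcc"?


Searching for "a" in "bbacccccbcc"
Scanning each position:
  Position 0: "b" => no
  Position 1: "b" => no
  Position 2: "a" => MATCH
  Position 3: "c" => no
  Position 4: "c" => no
  Position 5: "c" => no
  Position 6: "c" => no
  Position 7: "c" => no
  Position 8: "b" => no
  Position 9: "c" => no
  Position 10: "c" => no
Total occurrences: 1

1


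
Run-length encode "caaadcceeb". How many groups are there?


Input: caaadcceeb
Scanning for consecutive runs:
  Group 1: 'c' x 1 (positions 0-0)
  Group 2: 'a' x 3 (positions 1-3)
  Group 3: 'd' x 1 (positions 4-4)
  Group 4: 'c' x 2 (positions 5-6)
  Group 5: 'e' x 2 (positions 7-8)
  Group 6: 'b' x 1 (positions 9-9)
Total groups: 6

6


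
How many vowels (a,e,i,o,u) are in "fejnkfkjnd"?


Input: fejnkfkjnd
Checking each character:
  'f' at position 0: consonant
  'e' at position 1: vowel (running total: 1)
  'j' at position 2: consonant
  'n' at position 3: consonant
  'k' at position 4: consonant
  'f' at position 5: consonant
  'k' at position 6: consonant
  'j' at position 7: consonant
  'n' at position 8: consonant
  'd' at position 9: consonant
Total vowels: 1

1


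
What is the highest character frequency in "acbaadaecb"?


Input: acbaadaecb
Character counts:
  'a': 4
  'b': 2
  'c': 2
  'd': 1
  'e': 1
Maximum frequency: 4

4


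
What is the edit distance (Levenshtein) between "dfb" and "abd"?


Computing edit distance: "dfb" -> "abd"
DP table:
           a    b    d
      0    1    2    3
  d   1    1    2    2
  f   2    2    2    3
  b   3    3    2    3
Edit distance = dp[3][3] = 3

3


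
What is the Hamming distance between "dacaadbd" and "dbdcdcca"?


Comparing "dacaadbd" and "dbdcdcca" position by position:
  Position 0: 'd' vs 'd' => same
  Position 1: 'a' vs 'b' => differ
  Position 2: 'c' vs 'd' => differ
  Position 3: 'a' vs 'c' => differ
  Position 4: 'a' vs 'd' => differ
  Position 5: 'd' vs 'c' => differ
  Position 6: 'b' vs 'c' => differ
  Position 7: 'd' vs 'a' => differ
Total differences (Hamming distance): 7

7


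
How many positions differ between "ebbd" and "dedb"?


Comparing "ebbd" and "dedb" position by position:
  Position 0: 'e' vs 'd' => DIFFER
  Position 1: 'b' vs 'e' => DIFFER
  Position 2: 'b' vs 'd' => DIFFER
  Position 3: 'd' vs 'b' => DIFFER
Positions that differ: 4

4


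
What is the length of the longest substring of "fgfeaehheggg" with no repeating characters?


Input: "fgfeaehheggg"
Sliding window (track last position of each char):
  Position 0 ('f'): window [0,0] length 1 -- new best
  Position 1 ('g'): window [0,1] length 2 -- new best
  Position 2 ('f'): repeat (last at 0), move window start to 1
  Position 2 ('f'): window [1,2] length 2
  Position 3 ('e'): window [1,3] length 3 -- new best
  Position 4 ('a'): window [1,4] length 4 -- new best
  Position 5 ('e'): repeat (last at 3), move window start to 4
  Position 5 ('e'): window [4,5] length 2
  Position 6 ('h'): window [4,6] length 3
  Position 7 ('h'): repeat (last at 6), move window start to 7
  Position 7 ('h'): window [7,7] length 1
  Position 8 ('e'): window [7,8] length 2
  Position 9 ('g'): window [7,9] length 3
  Position 10 ('g'): repeat (last at 9), move window start to 10
  Position 10 ('g'): window [10,10] length 1
  Position 11 ('g'): repeat (last at 10), move window start to 11
  Position 11 ('g'): window [11,11] length 1
Longest substring with no repeats: "gfea" with length 4

4


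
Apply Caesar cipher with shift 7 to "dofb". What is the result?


Caesar cipher: shift "dofb" by 7
  'd' (pos 3) + 7 = pos 10 = 'k'
  'o' (pos 14) + 7 = pos 21 = 'v'
  'f' (pos 5) + 7 = pos 12 = 'm'
  'b' (pos 1) + 7 = pos 8 = 'i'
Result: kvmi

kvmi


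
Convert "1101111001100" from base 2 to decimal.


Input: "1101111001100" in base 2
Positional expansion:
  Digit '1' (value 1) x 2^12 = 4096
  Digit '1' (value 1) x 2^11 = 2048
  Digit '0' (value 0) x 2^10 = 0
  Digit '1' (value 1) x 2^9 = 512
  Digit '1' (value 1) x 2^8 = 256
  Digit '1' (value 1) x 2^7 = 128
  Digit '1' (value 1) x 2^6 = 64
  Digit '0' (value 0) x 2^5 = 0
  Digit '0' (value 0) x 2^4 = 0
  Digit '1' (value 1) x 2^3 = 8
  Digit '1' (value 1) x 2^2 = 4
  Digit '0' (value 0) x 2^1 = 0
  Digit '0' (value 0) x 2^0 = 0
Sum = 7116

7116


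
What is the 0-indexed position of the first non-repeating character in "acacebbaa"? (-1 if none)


Input: acacebbaa
Character frequencies:
  'a': 4
  'b': 2
  'c': 2
  'e': 1
Scanning left to right for freq == 1:
  Position 0 ('a'): freq=4, skip
  Position 1 ('c'): freq=2, skip
  Position 2 ('a'): freq=4, skip
  Position 3 ('c'): freq=2, skip
  Position 4 ('e'): unique! => answer = 4

4


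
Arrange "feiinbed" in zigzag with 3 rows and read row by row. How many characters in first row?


Zigzag "feiinbed" into 3 rows:
Placing characters:
  'f' => row 0
  'e' => row 1
  'i' => row 2
  'i' => row 1
  'n' => row 0
  'b' => row 1
  'e' => row 2
  'd' => row 1
Rows:
  Row 0: "fn"
  Row 1: "eibd"
  Row 2: "ie"
First row length: 2

2


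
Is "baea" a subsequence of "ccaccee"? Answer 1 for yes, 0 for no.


Check if "baea" is a subsequence of "ccaccee"
Greedy scan:
  Position 0 ('c'): no match needed
  Position 1 ('c'): no match needed
  Position 2 ('a'): no match needed
  Position 3 ('c'): no match needed
  Position 4 ('c'): no match needed
  Position 5 ('e'): no match needed
  Position 6 ('e'): no match needed
Only matched 0/4 characters => not a subsequence

0


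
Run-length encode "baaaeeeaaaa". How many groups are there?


Input: baaaeeeaaaa
Scanning for consecutive runs:
  Group 1: 'b' x 1 (positions 0-0)
  Group 2: 'a' x 3 (positions 1-3)
  Group 3: 'e' x 3 (positions 4-6)
  Group 4: 'a' x 4 (positions 7-10)
Total groups: 4

4


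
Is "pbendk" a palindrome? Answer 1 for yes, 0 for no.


Input: pbendk
Reversed: kdnebp
  Compare pos 0 ('p') with pos 5 ('k'): MISMATCH
  Compare pos 1 ('b') with pos 4 ('d'): MISMATCH
  Compare pos 2 ('e') with pos 3 ('n'): MISMATCH
Result: not a palindrome

0


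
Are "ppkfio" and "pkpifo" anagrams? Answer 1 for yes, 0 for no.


Strings: "ppkfio", "pkpifo"
Sorted first:  fikopp
Sorted second: fikopp
Sorted forms match => anagrams

1


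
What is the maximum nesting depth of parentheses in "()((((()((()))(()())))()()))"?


Input: "()((((()((()))(()())))()()))"
Tracking depth:
  Position 0 '(': depth becomes 1
  Position 1 ')': depth becomes 0
  Position 2 '(': depth becomes 1
  Position 3 '(': depth becomes 2
  Position 4 '(': depth becomes 3
  Position 5 '(': depth becomes 4
  Position 6 '(': depth becomes 5
  Position 7 ')': depth becomes 4
  Position 8 '(': depth becomes 5
  Position 9 '(': depth becomes 6
  Position 10 '(': depth becomes 7
  Position 11 ')': depth becomes 6
  Position 12 ')': depth becomes 5
  Position 13 ')': depth becomes 4
  Position 14 '(': depth becomes 5
  Position 15 '(': depth becomes 6
  Position 16 ')': depth becomes 5
  Position 17 '(': depth becomes 6
  Position 18 ')': depth becomes 5
  Position 19 ')': depth becomes 4
  Position 20 ')': depth becomes 3
  Position 21 ')': depth becomes 2
  Position 22 '(': depth becomes 3
  Position 23 ')': depth becomes 2
  Position 24 '(': depth becomes 3
  Position 25 ')': depth becomes 2
  Position 26 ')': depth becomes 1
  Position 27 ')': depth becomes 0
Maximum depth reached: 7

7


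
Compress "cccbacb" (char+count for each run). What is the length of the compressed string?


Input: cccbacb
Runs:
  'c' x 3 => "c3"
  'b' x 1 => "b1"
  'a' x 1 => "a1"
  'c' x 1 => "c1"
  'b' x 1 => "b1"
Compressed: "c3b1a1c1b1"
Compressed length: 10

10


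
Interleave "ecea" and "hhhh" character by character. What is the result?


Interleaving "ecea" and "hhhh":
  Position 0: 'e' from first, 'h' from second => "eh"
  Position 1: 'c' from first, 'h' from second => "ch"
  Position 2: 'e' from first, 'h' from second => "eh"
  Position 3: 'a' from first, 'h' from second => "ah"
Result: ehchehah

ehchehah


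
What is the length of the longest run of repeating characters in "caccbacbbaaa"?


Input: "caccbacbbaaa"
Scanning for longest run:
  Position 1 ('a'): new char, reset run to 1
  Position 2 ('c'): new char, reset run to 1
  Position 3 ('c'): continues run of 'c', length=2
  Position 4 ('b'): new char, reset run to 1
  Position 5 ('a'): new char, reset run to 1
  Position 6 ('c'): new char, reset run to 1
  Position 7 ('b'): new char, reset run to 1
  Position 8 ('b'): continues run of 'b', length=2
  Position 9 ('a'): new char, reset run to 1
  Position 10 ('a'): continues run of 'a', length=2
  Position 11 ('a'): continues run of 'a', length=3
Longest run: 'a' with length 3

3


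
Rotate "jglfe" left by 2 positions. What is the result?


Input: "jglfe", rotate left by 2
First 2 characters: "jg"
Remaining characters: "lfe"
Concatenate remaining + first: "lfe" + "jg" = "lfejg"

lfejg


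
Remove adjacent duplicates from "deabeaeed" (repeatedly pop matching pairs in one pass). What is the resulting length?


Input: deabeaeed
Stack-based adjacent duplicate removal:
  Read 'd': push. Stack: d
  Read 'e': push. Stack: de
  Read 'a': push. Stack: dea
  Read 'b': push. Stack: deab
  Read 'e': push. Stack: deabe
  Read 'a': push. Stack: deabea
  Read 'e': push. Stack: deabeae
  Read 'e': matches stack top 'e' => pop. Stack: deabea
  Read 'd': push. Stack: deabead
Final stack: "deabead" (length 7)

7
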